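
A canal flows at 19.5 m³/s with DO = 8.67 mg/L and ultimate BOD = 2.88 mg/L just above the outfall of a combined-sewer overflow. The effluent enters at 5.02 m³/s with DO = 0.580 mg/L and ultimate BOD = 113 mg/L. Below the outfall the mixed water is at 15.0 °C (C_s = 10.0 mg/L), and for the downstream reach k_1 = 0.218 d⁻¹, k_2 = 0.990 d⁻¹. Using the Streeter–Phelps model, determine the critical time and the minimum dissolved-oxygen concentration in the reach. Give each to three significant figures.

t_c ≈ 1.26 d; minimum DO ≈ 5.75 mg/L

Mixed DO = (19.5×8.67 + 5.02×0.580)/(19.5+5.02) = 172.0/24.52 = 7.014 mg/L.
Mixed L₀ = (19.5×2.88 + 5.02×113)/(24.52) = 623.4/24.52 = 25.42 mg/L.
Initial deficit D₀ = C_s − DO₀ = 10.0 − 7.014 = 2.986 mg/L.
t_c = (1/0.7720) ln[(0.990/0.218)(1 − 2.986×0.7720/(0.218×25.42))] = 1.295 × ln(2.652) = 1.264 d.
D_c = (0.218/0.990) × 25.42 × e^(−0.218×1.264) = 0.2202 × 25.42 × 0.7592 = 4.251 mg/L.
Minimum DO = 10.0 − 4.251 = 5.749 mg/L.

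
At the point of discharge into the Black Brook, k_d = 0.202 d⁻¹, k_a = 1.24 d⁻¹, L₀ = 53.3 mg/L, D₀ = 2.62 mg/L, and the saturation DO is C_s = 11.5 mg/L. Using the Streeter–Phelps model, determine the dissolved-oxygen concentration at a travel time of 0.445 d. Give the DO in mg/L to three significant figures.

k_d L₀/(k_a−k_d) = 0.202×53.3/(1.24−0.202) = 10.77/1.038 = 10.37 mg/L.
e^(−k_d t) = e^(−0.202×0.4450) = 0.9140; e^(−k_a t) = e^(−1.24×0.4450) = 0.5759.
D = 10.37 × (0.9140 − 0.5759) + 2.62 × 0.5759 = 3.507 + 1.509 = 5.016 mg/L.
DO = C_s − D = 11.5 − 5.016 = 6.484 mg/L.

DO ≈ 6.48 mg/L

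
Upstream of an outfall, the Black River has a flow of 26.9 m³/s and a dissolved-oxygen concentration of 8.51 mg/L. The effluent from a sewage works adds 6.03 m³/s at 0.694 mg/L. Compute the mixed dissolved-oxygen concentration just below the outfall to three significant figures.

7.08 mg/L

Flow-weighted mixing: C = (Q_r C_r + Q_w C_w)/(Q_r + Q_w)
= (26.9×8.51 + 6.03×0.694)/(26.9 + 6.03) = 233.1/32.93 = 7.079 mg/L.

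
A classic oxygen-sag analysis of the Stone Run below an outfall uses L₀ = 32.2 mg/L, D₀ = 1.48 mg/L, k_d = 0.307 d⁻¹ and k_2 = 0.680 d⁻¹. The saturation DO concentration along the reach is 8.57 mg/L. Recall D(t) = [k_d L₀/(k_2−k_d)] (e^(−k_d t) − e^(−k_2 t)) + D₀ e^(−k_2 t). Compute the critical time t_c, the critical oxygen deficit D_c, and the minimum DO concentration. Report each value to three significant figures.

t_c ≈ 1.98 d; D_c ≈ 7.92 mg/L; min DO ≈ 0.649 mg/L

With k_2/k_d = 2.215 and 1 − D₀(k_2−k_d)/(k_d L₀) = 0.9442,
t_c = ln(2.215 × 0.9442) / (0.680 − 0.307) = ln(2.091) / 0.3730 = 0.7378/0.3730 = 1.978 d.
L(t_c) = L₀ e^(−k_d t_c) = 32.2 × 0.5449 = 17.54 mg/L, and at the critical point k_2 D_c = k_d L, so D_c = (0.307/0.680) × 17.54 = 7.921 mg/L.
Minimum DO = C_s − D_c = 8.57 − 7.921 = 0.6492 mg/L.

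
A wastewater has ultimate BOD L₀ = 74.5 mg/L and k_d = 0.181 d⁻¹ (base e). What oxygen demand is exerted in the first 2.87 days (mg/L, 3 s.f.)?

y_t = L₀(1 − e^(−k_d t)) = 74.5 × (1 − e^(−0.181×2.87))
= 74.5 × (1 − 0.5948) = 74.5 × 0.4052 = 30.18 mg/L.

y ≈ 30.2 mg/L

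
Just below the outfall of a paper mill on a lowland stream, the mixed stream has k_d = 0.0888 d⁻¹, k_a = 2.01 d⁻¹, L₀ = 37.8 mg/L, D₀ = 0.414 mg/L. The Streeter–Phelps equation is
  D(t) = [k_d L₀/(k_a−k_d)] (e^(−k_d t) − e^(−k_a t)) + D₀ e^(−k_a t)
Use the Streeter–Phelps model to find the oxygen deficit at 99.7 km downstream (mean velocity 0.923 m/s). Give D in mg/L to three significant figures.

Travel time t = x/v = 99.7 km / (0.923 m/s) = 99700 m / 0.923 m/s = 108000 s = 1.250 d.
k_d L₀/(k_a−k_d) = 0.0888×37.8/(2.01−0.0888) = 3.357/1.921 = 1.747 mg/L.
e^(−k_d t) = e^(−0.0888×1.250) = 0.8949; e^(−k_a t) = e^(−2.01×1.250) = 0.08103.
D = 1.747 × (0.8949 − 0.08103) + 0.414 × 0.08103 = 1.422 + 0.03355 = 1.456 mg/L.

D ≈ 1.46 mg/L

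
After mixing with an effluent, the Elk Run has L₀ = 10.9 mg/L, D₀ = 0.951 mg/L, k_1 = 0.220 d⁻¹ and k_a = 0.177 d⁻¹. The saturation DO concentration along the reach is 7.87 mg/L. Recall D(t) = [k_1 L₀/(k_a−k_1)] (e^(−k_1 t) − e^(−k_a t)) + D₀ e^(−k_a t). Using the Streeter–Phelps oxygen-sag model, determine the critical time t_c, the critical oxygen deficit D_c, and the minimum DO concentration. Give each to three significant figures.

t_c = [1/(k_a−k_1)] ln[(k_a/k_1)(1 − D₀(k_a−k_1)/(k_1 L₀))]
= [1/(0.177−0.220)] ln[(0.177/0.220)(1 − 0.951×-0.04300/(0.220×10.9))]
= (1/-0.04300) ln[0.8045 × 1.017] = -23.26 × ln(0.8183) = -23.26 × -0.2006 = 4.664 d.
L(t_c) = L₀ e^(−k_1 t_c) = 10.9 × 0.3584 = 3.906 mg/L, and at the critical point k_a D_c = k_1 L, so D_c = (0.220/0.177) × 3.906 = 4.855 mg/L.
Minimum DO = C_s − D_c = 7.87 − 4.855 = 3.015 mg/L.

t_c ≈ 4.66 d; D_c ≈ 4.86 mg/L; min DO ≈ 3.01 mg/L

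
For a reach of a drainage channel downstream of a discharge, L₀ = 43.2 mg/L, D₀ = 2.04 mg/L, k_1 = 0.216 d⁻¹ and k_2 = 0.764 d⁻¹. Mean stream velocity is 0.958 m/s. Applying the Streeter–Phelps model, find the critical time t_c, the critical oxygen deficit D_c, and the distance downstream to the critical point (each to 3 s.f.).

t_c ≈ 2.07 d; D_c ≈ 7.81 mg/L; x_c ≈ 172 km

t_c = [1/(k_2−k_1)] ln[(k_2/k_1)(1 − D₀(k_2−k_1)/(k_1 L₀))]
= [1/(0.764−0.216)] ln[(0.764/0.216)(1 − 2.04×0.5480/(0.216×43.2))]
= (1/0.5480) ln[3.537 × 0.8802] = 1.825 × ln(3.113) = 1.825 × 1.136 = 2.072 d.
D_c = (k_1/k_2) L₀ e^(−k_1 t_c) = (0.216/0.764) × 43.2 × e^(−0.216×2.072) = 0.2827 × 43.2 × 0.6391 = 7.806 mg/L.
x_c = v t_c = 0.958 m/s × 2.072 d × 86400 s/d = 171500 m ≈ 172 km.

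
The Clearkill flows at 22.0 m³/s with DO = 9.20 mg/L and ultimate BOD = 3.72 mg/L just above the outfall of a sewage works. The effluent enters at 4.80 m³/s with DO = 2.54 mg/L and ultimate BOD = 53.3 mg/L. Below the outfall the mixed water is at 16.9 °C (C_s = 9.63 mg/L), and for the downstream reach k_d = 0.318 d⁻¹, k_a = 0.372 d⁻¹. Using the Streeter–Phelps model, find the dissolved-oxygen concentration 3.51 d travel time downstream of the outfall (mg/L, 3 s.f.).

DO ≈ 4.99 mg/L

Mixed DO = (22.0×9.20 + 4.80×2.54)/(22.0+4.80) = 214.6/26.80 = 8.007 mg/L.
Mixed L₀ = (22.0×3.72 + 4.80×53.3)/(26.80) = 337.7/26.80 = 12.60 mg/L.
Initial deficit D₀ = C_s − DO₀ = 9.63 − 8.007 = 1.623 mg/L.
D(3.51) = [0.318×12.60/(0.372−0.318)](e^(−0.318×3.51) − e^(−0.372×3.51)) + 1.623 e^(−0.372×3.51)
= 74.20 × (0.3275 − 0.2710) + 1.623 × 0.2710 = 4.636 mg/L.
DO = 9.63 − 4.636 = 4.994 mg/L.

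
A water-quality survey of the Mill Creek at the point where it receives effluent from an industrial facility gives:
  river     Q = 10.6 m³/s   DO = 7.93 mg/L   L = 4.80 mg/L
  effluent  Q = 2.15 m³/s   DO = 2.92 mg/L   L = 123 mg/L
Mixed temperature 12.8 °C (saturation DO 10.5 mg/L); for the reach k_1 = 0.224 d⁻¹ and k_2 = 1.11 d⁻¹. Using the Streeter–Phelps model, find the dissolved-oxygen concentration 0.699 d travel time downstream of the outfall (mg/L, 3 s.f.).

Mixed DO = (10.6×7.93 + 2.15×2.92)/(10.6+2.15) = 90.34/12.75 = 7.085 mg/L.
Mixed L₀ = (10.6×4.80 + 2.15×123)/(12.75) = 315.3/12.75 = 24.73 mg/L.
Initial deficit D₀ = C_s − DO₀ = 10.5 − 7.085 = 3.415 mg/L.
D(0.699) = [0.224×24.73/(1.11−0.224)](e^(−0.224×0.699) − e^(−1.11×0.699)) + 3.415 e^(−1.11×0.699)
= 6.253 × (0.8551 − 0.4603) + 3.415 × 0.4603 = 4.040 mg/L.
DO = 10.5 − 4.040 = 6.460 mg/L.

DO ≈ 6.46 mg/L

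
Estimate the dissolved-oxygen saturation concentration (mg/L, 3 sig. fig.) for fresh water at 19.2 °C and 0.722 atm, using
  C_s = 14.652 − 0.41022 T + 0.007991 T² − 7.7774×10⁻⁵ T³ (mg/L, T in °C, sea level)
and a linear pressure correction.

At sea level: C_s = 14.652 − 0.41022×19.2 + 0.007991×19.2² − 7.7774×10⁻⁵×19.2³ = 9.171 mg/L.
Pressure correction: C_s' = 9.171 × 0.722 = 6.622 mg/L.

C_s ≈ 6.62 mg/L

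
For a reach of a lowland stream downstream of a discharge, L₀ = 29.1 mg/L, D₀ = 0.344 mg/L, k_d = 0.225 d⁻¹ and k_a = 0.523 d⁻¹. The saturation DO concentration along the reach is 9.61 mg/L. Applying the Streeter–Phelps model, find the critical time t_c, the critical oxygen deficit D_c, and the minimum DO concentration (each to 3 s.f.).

t_c ≈ 2.78 d; D_c ≈ 6.70 mg/L; min DO ≈ 2.91 mg/L

With k_a/k_d = 2.324 and 1 − D₀(k_a−k_d)/(k_d L₀) = 0.9843,
t_c = ln(2.324 × 0.9843) / (0.523 − 0.225) = ln(2.288) / 0.2980 = 0.8277/0.2980 = 2.778 d.
L(t_c) = L₀ e^(−k_d t_c) = 29.1 × 0.5353 = 15.58 mg/L, and at the critical point k_a D_c = k_d L, so D_c = (0.225/0.523) × 15.58 = 6.701 mg/L.
Minimum DO = C_s − D_c = 9.61 − 6.701 = 2.909 mg/L.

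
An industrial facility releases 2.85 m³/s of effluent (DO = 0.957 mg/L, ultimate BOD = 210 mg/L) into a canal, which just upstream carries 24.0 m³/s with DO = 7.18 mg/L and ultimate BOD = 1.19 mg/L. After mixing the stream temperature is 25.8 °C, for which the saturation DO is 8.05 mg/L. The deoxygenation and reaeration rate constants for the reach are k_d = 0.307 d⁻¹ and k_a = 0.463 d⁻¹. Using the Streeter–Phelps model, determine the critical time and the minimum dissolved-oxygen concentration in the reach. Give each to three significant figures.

t_c ≈ 2.42 d; minimum DO ≈ 0.676 mg/L

Mixed DO = (24.0×7.18 + 2.85×0.957)/(24.0+2.85) = 175.0/26.85 = 6.519 mg/L.
Mixed L₀ = (24.0×1.19 + 2.85×210)/(26.85) = 627.1/26.85 = 23.35 mg/L.
Initial deficit D₀ = C_s − DO₀ = 8.05 − 6.519 = 1.531 mg/L.
t_c = (1/0.1560) ln[(0.463/0.307)(1 − 1.531×0.1560/(0.307×23.35))] = 6.410 × ln(1.458) = 2.417 d.
D_c = (0.307/0.463) × 23.35 × e^(−0.307×2.417) = 0.6631 × 23.35 × 0.4762 = 7.374 mg/L.
Minimum DO = 8.05 − 7.374 = 0.6760 mg/L.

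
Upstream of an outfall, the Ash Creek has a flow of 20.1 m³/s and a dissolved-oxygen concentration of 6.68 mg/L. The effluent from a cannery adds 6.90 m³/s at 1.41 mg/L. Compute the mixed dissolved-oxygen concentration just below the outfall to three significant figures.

5.33 mg/L

Flow-weighted mixing: C = (Q_r C_r + Q_w C_w)/(Q_r + Q_w)
= (20.1×6.68 + 6.90×1.41)/(20.1 + 6.90) = 144.0/27.00 = 5.333 mg/L.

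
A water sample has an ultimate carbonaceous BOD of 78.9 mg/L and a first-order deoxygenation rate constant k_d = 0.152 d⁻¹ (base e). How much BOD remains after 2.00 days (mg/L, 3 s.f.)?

L ≈ 58.2 mg/L

L_t = L₀ e^(−k_d t) = 78.9 × e^(−0.152×2.00) = 78.9 × 0.7379 = 58.22 mg/L.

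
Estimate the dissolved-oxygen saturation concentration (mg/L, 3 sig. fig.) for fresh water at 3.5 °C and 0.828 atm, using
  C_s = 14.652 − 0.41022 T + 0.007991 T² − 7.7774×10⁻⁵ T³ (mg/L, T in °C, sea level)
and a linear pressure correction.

At sea level: C_s = 14.652 − 0.41022×3.5 + 0.007991×3.5² − 7.7774×10⁻⁵×3.5³ = 13.31 mg/L.
Pressure correction: C_s' = 13.31 × 0.828 = 11.02 mg/L.

C_s ≈ 11.0 mg/L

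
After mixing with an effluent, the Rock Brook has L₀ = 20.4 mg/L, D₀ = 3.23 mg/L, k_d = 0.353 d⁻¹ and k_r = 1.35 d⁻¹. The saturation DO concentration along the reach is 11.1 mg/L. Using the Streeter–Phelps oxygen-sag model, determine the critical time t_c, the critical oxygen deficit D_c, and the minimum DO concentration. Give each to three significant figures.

t_c ≈ 0.751 d; D_c ≈ 4.09 mg/L; min DO ≈ 7.01 mg/L

With k_r/k_d = 3.824 and 1 − D₀(k_r−k_d)/(k_d L₀) = 0.5528,
t_c = ln(3.824 × 0.5528) / (1.35 − 0.353) = ln(2.114) / 0.9970 = 0.7486/0.9970 = 0.7509 d.
D_c = (k_d/k_r) L₀ e^(−k_d t_c) = (0.353/1.35) × 20.4 × e^(−0.353×0.7509) = 0.2615 × 20.4 × 0.7672 = 4.092 mg/L.
Minimum DO = C_s − D_c = 11.1 − 4.092 = 7.008 mg/L.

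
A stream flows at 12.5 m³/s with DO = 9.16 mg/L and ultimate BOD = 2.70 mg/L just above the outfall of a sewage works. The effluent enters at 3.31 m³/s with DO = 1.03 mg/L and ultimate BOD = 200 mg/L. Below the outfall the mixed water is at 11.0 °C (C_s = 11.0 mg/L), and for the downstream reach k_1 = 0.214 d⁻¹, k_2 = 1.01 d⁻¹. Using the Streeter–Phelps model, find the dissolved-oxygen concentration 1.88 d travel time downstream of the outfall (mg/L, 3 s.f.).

DO ≈ 4.33 mg/L

Mixed DO = (12.5×9.16 + 3.31×1.03)/(12.5+3.31) = 117.9/15.81 = 7.458 mg/L.
Mixed L₀ = (12.5×2.70 + 3.31×200)/(15.81) = 695.8/15.81 = 44.01 mg/L.
Initial deficit D₀ = C_s − DO₀ = 11.0 − 7.458 = 3.542 mg/L.
D(1.88) = [0.214×44.01/(1.01−0.214)](e^(−0.214×1.88) − e^(−1.01×1.88)) + 3.542 e^(−1.01×1.88)
= 11.83 × (0.6688 − 0.1497) + 3.542 × 0.1497 = 6.671 mg/L.
DO = 11.0 − 6.671 = 4.329 mg/L.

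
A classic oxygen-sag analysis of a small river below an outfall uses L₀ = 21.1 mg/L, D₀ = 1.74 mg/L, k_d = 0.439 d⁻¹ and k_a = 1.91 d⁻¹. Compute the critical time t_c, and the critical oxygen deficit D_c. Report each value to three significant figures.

At the critical point dD/dt = 0, so k_d L₀ e^(−k_d t) = k_a D. Substituting D(t) from the Streeter–Phelps equation and solving for t gives
t_c = ln[(k_a/k_d)(1 − D₀(k_a−k_d)/(k_d L₀))] / (k_a−k_d).
Here k_a−k_d = 1.471 d⁻¹ and 1 − D₀(k_a−k_d)/(k_d L₀) = 1 − 1.74×1.471/(0.439×21.1) = 0.7237, so
t_c = ln(4.351 × 0.7237) / 1.471 = 1.147 / 1.471 = 0.7797 d.
D_c = (k_d/k_a) L₀ e^(−k_d t_c) = (0.439/1.91) × 21.1 × e^(−0.439×0.7797) = 0.2298 × 21.1 × 0.7101 = 3.444 mg/L.

t_c ≈ 0.780 d; D_c ≈ 3.44 mg/L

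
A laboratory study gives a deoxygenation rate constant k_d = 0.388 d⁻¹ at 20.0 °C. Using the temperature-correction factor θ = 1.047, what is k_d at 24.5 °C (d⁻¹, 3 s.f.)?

k_d ≈ 0.477 d⁻¹

k_d(T₂) = k_d(T₁) · θ^(T₂−T₁) = 0.388 × 1.047^(24.5−20.0)
= 0.388 × 1.047^4.50 = 0.388 × 1.230 = 0.4771 d⁻¹.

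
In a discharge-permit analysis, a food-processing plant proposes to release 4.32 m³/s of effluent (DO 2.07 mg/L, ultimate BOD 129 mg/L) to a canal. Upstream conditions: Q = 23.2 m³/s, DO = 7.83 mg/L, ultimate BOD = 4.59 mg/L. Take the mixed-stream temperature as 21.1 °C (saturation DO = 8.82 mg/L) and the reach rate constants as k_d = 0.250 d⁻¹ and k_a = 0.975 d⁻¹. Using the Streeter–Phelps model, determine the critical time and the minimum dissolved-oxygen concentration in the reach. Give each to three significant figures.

Mixed DO = (23.2×7.83 + 4.32×2.07)/(23.2+4.32) = 190.6/27.52 = 6.926 mg/L.
Mixed L₀ = (23.2×4.59 + 4.32×129)/(27.52) = 663.8/27.52 = 24.12 mg/L.
Initial deficit D₀ = C_s − DO₀ = 8.82 − 6.926 = 1.894 mg/L.
t_c = (1/0.7250) ln[(0.975/0.250)(1 − 1.894×0.7250/(0.250×24.12))] = 1.379 × ln(3.012) = 1.521 d.
D_c = (0.250/0.975) × 24.12 × e^(−0.250×1.521) = 0.2564 × 24.12 × 0.6837 = 4.229 mg/L.
Minimum DO = 8.82 − 4.229 = 4.591 mg/L.

t_c ≈ 1.52 d; minimum DO ≈ 4.59 mg/L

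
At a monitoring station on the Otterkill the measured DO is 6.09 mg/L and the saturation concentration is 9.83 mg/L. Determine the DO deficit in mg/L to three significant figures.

D ≈ 3.74 mg/L

D = C_s − C = 9.83 − 6.09 = 3.74 mg/L.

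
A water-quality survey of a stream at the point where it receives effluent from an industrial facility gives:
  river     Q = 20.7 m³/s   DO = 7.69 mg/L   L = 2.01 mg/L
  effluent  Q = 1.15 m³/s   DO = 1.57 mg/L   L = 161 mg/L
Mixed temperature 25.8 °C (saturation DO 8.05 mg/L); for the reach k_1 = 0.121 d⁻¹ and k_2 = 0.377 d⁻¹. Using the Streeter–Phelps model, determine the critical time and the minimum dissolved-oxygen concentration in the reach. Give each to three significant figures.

Mixed DO = (20.7×7.69 + 1.15×1.57)/(20.7+1.15) = 161.0/21.85 = 7.368 mg/L.
Mixed L₀ = (20.7×2.01 + 1.15×161)/(21.85) = 226.8/21.85 = 10.38 mg/L.
Initial deficit D₀ = C_s − DO₀ = 8.05 − 7.368 = 0.6821 mg/L.
t_c = (1/0.2560) ln[(0.377/0.121)(1 − 0.6821×0.2560/(0.121×10.38))] = 3.906 × ln(2.682) = 3.854 d.
D_c = (0.121/0.377) × 10.38 × e^(−0.121×3.854) = 0.3210 × 10.38 × 0.6273 = 2.089 mg/L.
Minimum DO = 8.05 − 2.089 = 5.961 mg/L.

t_c ≈ 3.85 d; minimum DO ≈ 5.96 mg/L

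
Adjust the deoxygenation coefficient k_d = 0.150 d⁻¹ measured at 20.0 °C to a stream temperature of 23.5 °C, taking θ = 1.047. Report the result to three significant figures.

k_d(T₂) = k_d(T₁) · θ^(T₂−T₁) = 0.150 × 1.047^(23.5−20.0)
= 0.150 × 1.047^3.50 = 0.150 × 1.174 = 0.1762 d⁻¹.

k_d ≈ 0.176 d⁻¹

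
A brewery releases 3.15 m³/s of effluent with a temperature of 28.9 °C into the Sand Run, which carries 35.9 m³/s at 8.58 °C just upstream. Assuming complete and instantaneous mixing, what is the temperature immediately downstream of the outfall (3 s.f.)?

10.2 °C

Flow-weighted mixing: C = (Q_r C_r + Q_w C_w)/(Q_r + Q_w)
= (35.9×8.58 + 3.15×28.9)/(35.9 + 3.15) = 399.1/39.05 = 10.22 °C.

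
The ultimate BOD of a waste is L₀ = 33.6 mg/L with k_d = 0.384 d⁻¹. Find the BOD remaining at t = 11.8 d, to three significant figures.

L ≈ 0.362 mg/L

L_t = L₀ e^(−k_d t) = 33.6 × e^(−0.384×11.8) = 33.6 × 0.01077 = 0.3618 mg/L.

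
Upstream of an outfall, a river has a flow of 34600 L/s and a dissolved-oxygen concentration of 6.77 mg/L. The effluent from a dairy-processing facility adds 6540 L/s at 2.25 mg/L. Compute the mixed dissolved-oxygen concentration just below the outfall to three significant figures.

6.05 mg/L

Flow-weighted mixing: C = (Q_r C_r + Q_w C_w)/(Q_r + Q_w)
= (34600×6.77 + 6540×2.25)/(34600 + 6540) = 249000/41140 = 6.051 mg/L.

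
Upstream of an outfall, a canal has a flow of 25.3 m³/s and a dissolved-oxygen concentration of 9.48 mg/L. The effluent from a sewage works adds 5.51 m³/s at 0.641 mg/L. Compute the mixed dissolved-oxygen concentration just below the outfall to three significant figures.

7.90 mg/L

Flow-weighted mixing: C = (Q_r C_r + Q_w C_w)/(Q_r + Q_w)
= (25.3×9.48 + 5.51×0.641)/(25.3 + 5.51) = 243.4/30.81 = 7.899 mg/L.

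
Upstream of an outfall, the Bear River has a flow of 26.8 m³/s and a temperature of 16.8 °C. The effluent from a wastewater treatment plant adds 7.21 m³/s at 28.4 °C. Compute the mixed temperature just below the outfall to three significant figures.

Flow-weighted mixing: C = (Q_r C_r + Q_w C_w)/(Q_r + Q_w)
= (26.8×16.8 + 7.21×28.4)/(26.8 + 7.21) = 655.0/34.01 = 19.26 °C.

19.3 °C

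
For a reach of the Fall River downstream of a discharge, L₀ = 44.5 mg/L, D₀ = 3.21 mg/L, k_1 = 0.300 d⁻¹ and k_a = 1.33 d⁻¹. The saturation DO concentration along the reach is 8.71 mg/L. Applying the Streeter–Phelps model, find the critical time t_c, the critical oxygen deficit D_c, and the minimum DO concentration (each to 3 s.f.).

t_c ≈ 1.17 d; D_c ≈ 7.07 mg/L; min DO ≈ 1.64 mg/L

t_c = [1/(k_a−k_1)] ln[(k_a/k_1)(1 − D₀(k_a−k_1)/(k_1 L₀))]
= [1/(1.33−0.300)] ln[(1.33/0.300)(1 − 3.21×1.030/(0.300×44.5))]
= (1/1.030) ln[4.433 × 0.7523] = 0.9709 × ln(3.335) = 0.9709 × 1.205 = 1.169 d.
L(t_c) = L₀ e^(−k_1 t_c) = 44.5 × 0.7041 = 31.33 mg/L, and at the critical point k_a D_c = k_1 L, so D_c = (0.300/1.33) × 31.33 = 7.067 mg/L.
Minimum DO = C_s − D_c = 8.71 − 7.067 = 1.643 mg/L.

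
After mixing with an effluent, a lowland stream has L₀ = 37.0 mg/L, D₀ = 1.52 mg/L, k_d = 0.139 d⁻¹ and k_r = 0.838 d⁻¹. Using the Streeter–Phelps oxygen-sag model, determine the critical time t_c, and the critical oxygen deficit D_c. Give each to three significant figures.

At the critical point dD/dt = 0, so k_d L₀ e^(−k_d t) = k_r D. Substituting D(t) from the Streeter–Phelps equation and solving for t gives
t_c = ln[(k_r/k_d)(1 − D₀(k_r−k_d)/(k_d L₀))] / (k_r−k_d).
Here k_r−k_d = 0.6990 d⁻¹ and 1 − D₀(k_r−k_d)/(k_d L₀) = 1 − 1.52×0.6990/(0.139×37.0) = 0.7934, so
t_c = ln(6.029 × 0.7934) / 0.6990 = 1.565 / 0.6990 = 2.239 d.
L(t_c) = L₀ e^(−k_d t_c) = 37.0 × 0.7325 = 27.10 mg/L, and at the critical point k_r D_c = k_d L, so D_c = (0.139/0.838) × 27.10 = 4.496 mg/L.

t_c ≈ 2.24 d; D_c ≈ 4.50 mg/L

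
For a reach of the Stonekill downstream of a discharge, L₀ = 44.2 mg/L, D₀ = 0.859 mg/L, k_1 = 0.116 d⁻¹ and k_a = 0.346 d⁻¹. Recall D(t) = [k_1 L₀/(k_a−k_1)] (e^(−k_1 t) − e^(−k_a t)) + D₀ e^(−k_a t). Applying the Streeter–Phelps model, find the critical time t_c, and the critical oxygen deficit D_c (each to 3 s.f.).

At the critical point dD/dt = 0, so k_1 L₀ e^(−k_1 t) = k_a D. Substituting D(t) from the Streeter–Phelps equation and solving for t gives
t_c = ln[(k_a/k_1)(1 − D₀(k_a−k_1)/(k_1 L₀))] / (k_a−k_1).
Here k_a−k_1 = 0.2300 d⁻¹ and 1 − D₀(k_a−k_1)/(k_1 L₀) = 1 − 0.859×0.2300/(0.116×44.2) = 0.9615, so
t_c = ln(2.983 × 0.9615) / 0.2300 = 1.054 / 0.2300 = 4.581 d.
L(t_c) = L₀ e^(−k_1 t_c) = 44.2 × 0.5878 = 25.98 mg/L, and at the critical point k_a D_c = k_1 L, so D_c = (0.116/0.346) × 25.98 = 8.710 mg/L.

t_c ≈ 4.58 d; D_c ≈ 8.71 mg/L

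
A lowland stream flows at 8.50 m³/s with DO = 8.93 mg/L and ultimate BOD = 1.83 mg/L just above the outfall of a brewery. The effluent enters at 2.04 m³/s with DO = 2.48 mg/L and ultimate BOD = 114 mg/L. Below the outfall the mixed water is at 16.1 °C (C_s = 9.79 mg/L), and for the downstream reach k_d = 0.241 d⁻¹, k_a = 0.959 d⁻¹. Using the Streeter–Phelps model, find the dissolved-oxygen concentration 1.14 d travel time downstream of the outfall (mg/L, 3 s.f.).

Mixed DO = (8.50×8.93 + 2.04×2.48)/(8.50+2.04) = 80.96/10.54 = 7.682 mg/L.
Mixed L₀ = (8.50×1.83 + 2.04×114)/(10.54) = 248.1/10.54 = 23.54 mg/L.
Initial deficit D₀ = C_s − DO₀ = 9.79 − 7.682 = 2.108 mg/L.
D(1.14) = [0.241×23.54/(0.959−0.241)](e^(−0.241×1.14) − e^(−0.959×1.14)) + 2.108 e^(−0.959×1.14)
= 7.901 × (0.7598 − 0.3351) + 2.108 × 0.3351 = 4.062 mg/L.
DO = 9.79 − 4.062 = 5.728 mg/L.

DO ≈ 5.73 mg/L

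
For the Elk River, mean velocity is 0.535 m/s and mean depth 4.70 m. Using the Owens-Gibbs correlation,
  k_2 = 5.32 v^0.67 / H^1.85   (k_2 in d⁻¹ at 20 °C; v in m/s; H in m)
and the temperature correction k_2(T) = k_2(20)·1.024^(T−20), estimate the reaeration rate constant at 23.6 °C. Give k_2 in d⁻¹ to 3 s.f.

k_2 ≈ 0.218 d⁻¹

k_2(20) = 5.32 × 0.535^0.67 / 4.70^1.85 = 5.32 × 0.6577 / 17.51 = 0.1998 d⁻¹.
k_2(23.6) = 0.1998 × 1.024^(23.6−20) = 0.1998 × 1.089 = 0.2176 d⁻¹.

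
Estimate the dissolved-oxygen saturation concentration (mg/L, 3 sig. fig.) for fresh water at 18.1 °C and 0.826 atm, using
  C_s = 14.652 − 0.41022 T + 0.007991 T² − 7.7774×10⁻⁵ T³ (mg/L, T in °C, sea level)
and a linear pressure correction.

At sea level: C_s = 14.652 − 0.41022×18.1 + 0.007991×18.1² − 7.7774×10⁻⁵×18.1³ = 9.384 mg/L.
Pressure correction: C_s' = 9.384 × 0.826 = 7.751 mg/L.

C_s ≈ 7.75 mg/L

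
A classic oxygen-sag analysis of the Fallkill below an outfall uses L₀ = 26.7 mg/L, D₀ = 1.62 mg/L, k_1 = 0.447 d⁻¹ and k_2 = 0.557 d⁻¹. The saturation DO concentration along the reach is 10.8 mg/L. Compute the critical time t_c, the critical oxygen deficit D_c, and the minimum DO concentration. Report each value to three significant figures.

At the critical point dD/dt = 0, so k_1 L₀ e^(−k_1 t) = k_2 D. Substituting D(t) from the Streeter–Phelps equation and solving for t gives
t_c = ln[(k_2/k_1)(1 − D₀(k_2−k_1)/(k_1 L₀))] / (k_2−k_1).
Here k_2−k_1 = 0.1100 d⁻¹ and 1 − D₀(k_2−k_1)/(k_1 L₀) = 1 − 1.62×0.1100/(0.447×26.7) = 0.9851, so
t_c = ln(1.246 × 0.9851) / 0.1100 = 0.2050 / 0.1100 = 1.863 d.
D_c = (k_1/k_2) L₀ e^(−k_1 t_c) = (0.447/0.557) × 26.7 × e^(−0.447×1.863) = 0.8025 × 26.7 × 0.4348 = 9.316 mg/L.
Minimum DO = C_s − D_c = 10.8 − 9.316 = 1.484 mg/L.

t_c ≈ 1.86 d; D_c ≈ 9.32 mg/L; min DO ≈ 1.48 mg/L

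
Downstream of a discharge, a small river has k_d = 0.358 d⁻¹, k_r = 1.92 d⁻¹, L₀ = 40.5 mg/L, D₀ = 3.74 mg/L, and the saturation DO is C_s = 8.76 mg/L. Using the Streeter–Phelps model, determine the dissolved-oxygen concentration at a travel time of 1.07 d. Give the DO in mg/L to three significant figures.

DO ≈ 3.14 mg/L

k_d L₀/(k_r−k_d) = 0.358×40.5/(1.92−0.358) = 14.50/1.562 = 9.282 mg/L.
e^(−k_d t) = e^(−0.358×1.070) = 0.6818; e^(−k_r t) = e^(−1.92×1.070) = 0.1282.
D = 9.282 × (0.6818 − 0.1282) + 3.74 × 0.1282 = 5.139 + 0.4794 = 5.618 mg/L.
DO = C_s − D = 8.76 − 5.618 = 3.142 mg/L.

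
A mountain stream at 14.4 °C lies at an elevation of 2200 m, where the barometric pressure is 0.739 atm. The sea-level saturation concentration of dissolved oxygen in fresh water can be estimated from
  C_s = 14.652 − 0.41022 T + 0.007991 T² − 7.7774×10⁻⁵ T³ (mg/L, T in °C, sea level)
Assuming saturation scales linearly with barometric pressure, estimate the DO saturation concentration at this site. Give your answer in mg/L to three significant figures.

C_s ≈ 7.52 mg/L

At sea level: C_s = 14.652 − 0.41022×14.4 + 0.007991×14.4² − 7.7774×10⁻⁵×14.4³ = 10.17 mg/L.
Pressure correction: C_s' = 10.17 × 0.739 = 7.515 mg/L.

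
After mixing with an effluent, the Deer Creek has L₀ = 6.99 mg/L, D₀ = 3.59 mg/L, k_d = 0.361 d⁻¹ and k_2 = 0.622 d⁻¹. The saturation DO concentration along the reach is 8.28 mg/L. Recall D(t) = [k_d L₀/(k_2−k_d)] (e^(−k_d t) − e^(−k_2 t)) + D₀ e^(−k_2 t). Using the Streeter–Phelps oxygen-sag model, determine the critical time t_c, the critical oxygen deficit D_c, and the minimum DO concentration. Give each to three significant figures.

At the critical point dD/dt = 0, so k_d L₀ e^(−k_d t) = k_2 D. Substituting D(t) from the Streeter–Phelps equation and solving for t gives
t_c = ln[(k_2/k_d)(1 − D₀(k_2−k_d)/(k_d L₀))] / (k_2−k_d).
Here k_2−k_d = 0.2610 d⁻¹ and 1 − D₀(k_2−k_d)/(k_d L₀) = 1 − 3.59×0.2610/(0.361×6.99) = 0.6287, so
t_c = ln(1.723 × 0.6287) / 0.2610 = 0.07993 / 0.2610 = 0.3062 d.
D_c = (k_d/k_2) L₀ e^(−k_d t_c) = (0.361/0.622) × 6.99 × e^(−0.361×0.3062) = 0.5804 × 6.99 × 0.8953 = 3.632 mg/L.
Minimum DO = C_s − D_c = 8.28 − 3.632 = 4.648 mg/L.

t_c ≈ 0.306 d; D_c ≈ 3.63 mg/L; min DO ≈ 4.65 mg/L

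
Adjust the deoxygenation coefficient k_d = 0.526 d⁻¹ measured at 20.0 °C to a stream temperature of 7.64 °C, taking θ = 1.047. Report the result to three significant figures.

k_d(T₂) = k_d(T₁) · θ^(T₂−T₁) = 0.526 × 1.047^(7.64−20.0)
= 0.526 × 1.047^-12.4 = 0.526 × 0.5668 = 0.2982 d⁻¹.

k_d ≈ 0.298 d⁻¹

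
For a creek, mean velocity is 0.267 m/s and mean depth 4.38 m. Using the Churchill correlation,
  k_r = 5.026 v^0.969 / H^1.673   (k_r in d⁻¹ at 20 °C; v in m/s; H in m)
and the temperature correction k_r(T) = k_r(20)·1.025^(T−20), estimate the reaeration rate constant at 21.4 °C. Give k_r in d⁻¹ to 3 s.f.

k_r(20) = 5.026 × 0.267^0.969 / 4.38^1.673 = 5.026 × 0.2782 / 11.84 = 0.1181 d⁻¹.
k_r(21.4) = 0.1181 × 1.025^(21.4−20) = 0.1181 × 1.035 = 0.1223 d⁻¹.

k_r ≈ 0.122 d⁻¹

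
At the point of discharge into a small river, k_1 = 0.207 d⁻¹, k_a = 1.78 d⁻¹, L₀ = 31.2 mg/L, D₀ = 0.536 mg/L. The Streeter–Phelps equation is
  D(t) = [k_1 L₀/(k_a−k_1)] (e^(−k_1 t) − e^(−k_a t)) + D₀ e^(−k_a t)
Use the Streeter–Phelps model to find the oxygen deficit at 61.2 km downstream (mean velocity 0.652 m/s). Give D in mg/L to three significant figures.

D ≈ 2.76 mg/L

Travel time t = x/v = 61.2 km / (0.652 m/s) = 61200 m / 0.652 m/s = 93870 s = 1.086 d.
k_1 L₀/(k_a−k_1) = 0.207×31.2/(1.78−0.207) = 6.458/1.573 = 4.106 mg/L.
e^(−k_1 t) = e^(−0.207×1.086) = 0.7986; e^(−k_a t) = e^(−1.78×1.086) = 0.1446.
D = 4.106 × (0.7986 − 0.1446) + 0.536 × 0.1446 = 2.685 + 0.07750 = 2.763 mg/L.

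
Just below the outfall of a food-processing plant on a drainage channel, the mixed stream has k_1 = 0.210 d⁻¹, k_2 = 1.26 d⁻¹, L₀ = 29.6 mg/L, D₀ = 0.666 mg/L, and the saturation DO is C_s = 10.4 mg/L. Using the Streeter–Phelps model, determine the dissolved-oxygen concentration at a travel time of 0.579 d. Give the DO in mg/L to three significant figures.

DO ≈ 7.69 mg/L

k_1 L₀/(k_2−k_1) = 0.210×29.6/(1.26−0.210) = 6.216/1.050 = 5.920 mg/L.
e^(−k_1 t) = e^(−0.210×0.5790) = 0.8855; e^(−k_2 t) = e^(−1.26×0.5790) = 0.4821.
D = 5.920 × (0.8855 − 0.4821) + 0.666 × 0.4821 = 2.388 + 0.3211 = 2.709 mg/L.
DO = C_s − D = 10.4 − 2.709 = 7.691 mg/L.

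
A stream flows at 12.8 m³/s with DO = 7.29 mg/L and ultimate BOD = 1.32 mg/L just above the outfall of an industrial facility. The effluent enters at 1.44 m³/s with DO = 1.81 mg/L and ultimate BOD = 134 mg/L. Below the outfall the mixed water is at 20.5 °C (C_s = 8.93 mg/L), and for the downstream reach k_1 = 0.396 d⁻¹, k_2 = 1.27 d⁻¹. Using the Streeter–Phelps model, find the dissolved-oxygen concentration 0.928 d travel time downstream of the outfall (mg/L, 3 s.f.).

Mixed DO = (12.8×7.29 + 1.44×1.81)/(12.8+1.44) = 95.92/14.24 = 6.736 mg/L.
Mixed L₀ = (12.8×1.32 + 1.44×134)/(14.24) = 209.9/14.24 = 14.74 mg/L.
Initial deficit D₀ = C_s − DO₀ = 8.93 − 6.736 = 2.194 mg/L.
D(0.928) = [0.396×14.74/(1.27−0.396)](e^(−0.396×0.928) − e^(−1.27×0.928)) + 2.194 e^(−1.27×0.928)
= 6.677 × (0.6925 − 0.3077) + 2.194 × 0.3077 = 3.244 mg/L.
DO = 8.93 − 3.244 = 5.686 mg/L.

DO ≈ 5.69 mg/L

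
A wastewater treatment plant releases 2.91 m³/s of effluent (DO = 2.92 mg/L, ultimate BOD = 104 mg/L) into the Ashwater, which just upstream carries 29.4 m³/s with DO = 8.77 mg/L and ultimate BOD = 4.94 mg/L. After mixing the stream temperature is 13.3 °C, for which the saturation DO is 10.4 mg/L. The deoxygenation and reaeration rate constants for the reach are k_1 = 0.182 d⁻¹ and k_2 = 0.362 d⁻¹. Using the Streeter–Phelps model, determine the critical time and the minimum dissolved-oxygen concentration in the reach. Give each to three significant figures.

Mixed DO = (29.4×8.77 + 2.91×2.92)/(29.4+2.91) = 266.3/32.31 = 8.243 mg/L.
Mixed L₀ = (29.4×4.94 + 2.91×104)/(32.31) = 447.9/32.31 = 13.86 mg/L.
Initial deficit D₀ = C_s − DO₀ = 10.4 − 8.243 = 2.157 mg/L.
t_c = (1/0.1800) ln[(0.362/0.182)(1 − 2.157×0.1800/(0.182×13.86))] = 5.556 × ln(1.683) = 2.892 d.
D_c = (0.182/0.362) × 13.86 × e^(−0.182×2.892) = 0.5028 × 13.86 × 0.5908 = 4.117 mg/L.
Minimum DO = 10.4 − 4.117 = 6.283 mg/L.

t_c ≈ 2.89 d; minimum DO ≈ 6.28 mg/L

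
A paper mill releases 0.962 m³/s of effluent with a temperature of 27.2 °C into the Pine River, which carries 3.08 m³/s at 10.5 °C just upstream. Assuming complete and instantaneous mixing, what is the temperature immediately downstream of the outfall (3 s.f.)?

Flow-weighted mixing: C = (Q_r C_r + Q_w C_w)/(Q_r + Q_w)
= (3.08×10.5 + 0.962×27.2)/(3.08 + 0.962) = 58.51/4.042 = 14.47 °C.

14.5 °C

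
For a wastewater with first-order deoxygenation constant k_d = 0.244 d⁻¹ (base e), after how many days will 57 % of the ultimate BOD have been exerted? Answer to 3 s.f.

t ≈ 3.46 d

y/L₀ = 1 − e^(−k_d t) = 0.57 ⇒ e^(−k_d t) = 0.430
t = −ln(0.430) / 0.244 = 0.8440 / 0.244 = 3.459 d.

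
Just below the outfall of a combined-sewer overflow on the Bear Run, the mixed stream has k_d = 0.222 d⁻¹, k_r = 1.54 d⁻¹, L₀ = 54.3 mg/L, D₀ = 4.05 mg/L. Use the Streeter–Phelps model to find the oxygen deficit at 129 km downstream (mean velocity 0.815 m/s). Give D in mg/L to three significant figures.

D ≈ 5.79 mg/L

Travel time t = x/v = 129 km / (0.815 m/s) = 129000 m / 0.815 m/s = 158300 s = 1.832 d.
k_d L₀/(k_r−k_d) = 0.222×54.3/(1.54−0.222) = 12.05/1.318 = 9.146 mg/L.
e^(−k_d t) = e^(−0.222×1.832) = 0.6658; e^(−k_r t) = e^(−1.54×1.832) = 0.05953.
D = 9.146 × (0.6658 − 0.05953) + 4.05 × 0.05953 = 5.545 + 0.2411 = 5.787 mg/L.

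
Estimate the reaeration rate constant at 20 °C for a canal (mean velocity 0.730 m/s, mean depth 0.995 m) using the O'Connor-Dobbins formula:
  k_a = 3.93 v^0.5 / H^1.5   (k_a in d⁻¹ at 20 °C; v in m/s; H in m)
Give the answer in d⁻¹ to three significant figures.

k_a = 3.93 × 0.730^0.5 / 0.995^1.5 = 3.93 × 0.8544 / 0.9925 = 3.383 d⁻¹.

k_a ≈ 3.38 d⁻¹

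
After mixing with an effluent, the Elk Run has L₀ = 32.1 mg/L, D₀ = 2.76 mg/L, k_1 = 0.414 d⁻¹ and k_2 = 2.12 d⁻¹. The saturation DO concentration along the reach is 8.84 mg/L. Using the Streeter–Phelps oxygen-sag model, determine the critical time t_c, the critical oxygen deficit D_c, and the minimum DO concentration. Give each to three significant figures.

t_c = [1/(k_2−k_1)] ln[(k_2/k_1)(1 − D₀(k_2−k_1)/(k_1 L₀))]
= [1/(2.12−0.414)] ln[(2.12/0.414)(1 − 2.76×1.706/(0.414×32.1))]
= (1/1.706) ln[5.121 × 0.6457] = 0.5862 × ln(3.306) = 0.5862 × 1.196 = 0.7010 d.
L(t_c) = L₀ e^(−k_1 t_c) = 32.1 × 0.7481 = 24.01 mg/L, and at the critical point k_2 D_c = k_1 L, so D_c = (0.414/2.12) × 24.01 = 4.690 mg/L.
Minimum DO = C_s − D_c = 8.84 − 4.690 = 4.150 mg/L.

t_c ≈ 0.701 d; D_c ≈ 4.69 mg/L; min DO ≈ 4.15 mg/L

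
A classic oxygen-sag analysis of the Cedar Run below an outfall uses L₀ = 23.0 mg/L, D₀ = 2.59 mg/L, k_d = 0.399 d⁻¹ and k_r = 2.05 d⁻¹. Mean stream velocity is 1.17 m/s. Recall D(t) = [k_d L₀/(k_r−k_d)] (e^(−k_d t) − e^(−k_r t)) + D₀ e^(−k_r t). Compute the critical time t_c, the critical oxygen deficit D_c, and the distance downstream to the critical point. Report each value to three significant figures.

t_c ≈ 0.611 d; D_c ≈ 3.51 mg/L; x_c ≈ 61.8 km

At the critical point dD/dt = 0, so k_d L₀ e^(−k_d t) = k_r D. Substituting D(t) from the Streeter–Phelps equation and solving for t gives
t_c = ln[(k_r/k_d)(1 − D₀(k_r−k_d)/(k_d L₀))] / (k_r−k_d).
Here k_r−k_d = 1.651 d⁻¹ and 1 − D₀(k_r−k_d)/(k_d L₀) = 1 − 2.59×1.651/(0.399×23.0) = 0.5340, so
t_c = ln(5.138 × 0.5340) / 1.651 = 1.009 / 1.651 = 0.6114 d.
L(t_c) = L₀ e^(−k_d t_c) = 23.0 × 0.7835 = 18.02 mg/L, and at the critical point k_r D_c = k_d L, so D_c = (0.399/2.05) × 18.02 = 3.508 mg/L.
x_c = v t_c = 1.17 m/s × 0.6114 d × 86400 s/d = 61800 m ≈ 61.8 km.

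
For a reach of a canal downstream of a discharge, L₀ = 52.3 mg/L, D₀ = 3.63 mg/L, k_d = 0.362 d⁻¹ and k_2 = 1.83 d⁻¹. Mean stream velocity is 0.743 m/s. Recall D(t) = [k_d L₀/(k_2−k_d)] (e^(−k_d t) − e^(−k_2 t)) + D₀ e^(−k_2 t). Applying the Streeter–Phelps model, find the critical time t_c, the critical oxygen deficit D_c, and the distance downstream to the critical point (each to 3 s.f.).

At the critical point dD/dt = 0, so k_d L₀ e^(−k_d t) = k_2 D. Substituting D(t) from the Streeter–Phelps equation and solving for t gives
t_c = ln[(k_2/k_d)(1 − D₀(k_2−k_d)/(k_d L₀))] / (k_2−k_d).
Here k_2−k_d = 1.468 d⁻¹ and 1 − D₀(k_2−k_d)/(k_d L₀) = 1 − 3.63×1.468/(0.362×52.3) = 0.7185, so
t_c = ln(5.055 × 0.7185) / 1.468 = 1.290 / 1.468 = 0.8787 d.
D_c = (k_d/k_2) L₀ e^(−k_d t_c) = (0.362/1.83) × 52.3 × e^(−0.362×0.8787) = 0.1978 × 52.3 × 0.7275 = 7.527 mg/L.
x_c = v t_c = 0.743 m/s × 0.8787 d × 86400 s/d = 56410 m ≈ 56.4 km.

t_c ≈ 0.879 d; D_c ≈ 7.53 mg/L; x_c ≈ 56.4 km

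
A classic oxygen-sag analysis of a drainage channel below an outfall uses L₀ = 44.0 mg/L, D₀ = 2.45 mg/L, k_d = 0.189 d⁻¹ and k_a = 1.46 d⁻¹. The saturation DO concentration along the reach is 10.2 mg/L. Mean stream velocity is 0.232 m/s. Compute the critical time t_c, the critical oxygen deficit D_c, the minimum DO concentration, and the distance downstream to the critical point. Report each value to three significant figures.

t_c ≈ 1.24 d; D_c ≈ 4.51 mg/L; min DO ≈ 5.69 mg/L; x_c ≈ 24.8 km

With k_a/k_d = 7.725 and 1 − D₀(k_a−k_d)/(k_d L₀) = 0.6255,
t_c = ln(7.725 × 0.6255) / (1.46 − 0.189) = ln(4.832) / 1.271 = 1.575/1.271 = 1.239 d.
L(t_c) = L₀ e^(−k_d t_c) = 44.0 × 0.7912 = 34.81 mg/L, and at the critical point k_a D_c = k_d L, so D_c = (0.189/1.46) × 34.81 = 4.506 mg/L.
Minimum DO = C_s − D_c = 10.2 − 4.506 = 5.694 mg/L.
x_c = v t_c = 0.232 m/s × 1.239 d × 86400 s/d = 24840 m ≈ 24.8 km.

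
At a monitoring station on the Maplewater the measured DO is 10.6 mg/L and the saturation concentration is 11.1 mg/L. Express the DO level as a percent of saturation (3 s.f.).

% saturation = C/C_s × 100 = 10.6/11.1 × 100 = 95.5 %.

95.5 % saturation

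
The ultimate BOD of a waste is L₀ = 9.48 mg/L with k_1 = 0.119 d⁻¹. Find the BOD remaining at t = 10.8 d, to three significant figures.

L_t = L₀ e^(−k_1 t) = 9.48 × e^(−0.119×10.8) = 9.48 × 0.2766 = 2.622 mg/L.

L ≈ 2.62 mg/L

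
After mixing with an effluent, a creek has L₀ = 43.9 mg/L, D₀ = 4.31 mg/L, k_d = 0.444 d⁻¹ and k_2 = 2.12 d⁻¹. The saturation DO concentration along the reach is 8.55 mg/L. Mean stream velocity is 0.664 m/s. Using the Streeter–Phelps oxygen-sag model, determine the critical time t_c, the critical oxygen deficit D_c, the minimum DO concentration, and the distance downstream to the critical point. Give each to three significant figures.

t_c = [1/(k_2−k_d)] ln[(k_2/k_d)(1 − D₀(k_2−k_d)/(k_d L₀))]
= [1/(2.12−0.444)] ln[(2.12/0.444)(1 − 4.31×1.676/(0.444×43.9))]
= (1/1.676) ln[4.775 × 0.6294] = 0.5967 × ln(3.005) = 0.5967 × 1.100 = 0.6565 d.
D_c = (k_d/k_2) L₀ e^(−k_d t_c) = (0.444/2.12) × 43.9 × e^(−0.444×0.6565) = 0.2094 × 43.9 × 0.7471 = 6.869 mg/L.
Minimum DO = C_s − D_c = 8.55 − 6.869 = 1.681 mg/L.
x_c = v t_c = 0.664 m/s × 0.6565 d × 86400 s/d = 37670 m ≈ 37.7 km.

t_c ≈ 0.657 d; D_c ≈ 6.87 mg/L; min DO ≈ 1.68 mg/L; x_c ≈ 37.7 km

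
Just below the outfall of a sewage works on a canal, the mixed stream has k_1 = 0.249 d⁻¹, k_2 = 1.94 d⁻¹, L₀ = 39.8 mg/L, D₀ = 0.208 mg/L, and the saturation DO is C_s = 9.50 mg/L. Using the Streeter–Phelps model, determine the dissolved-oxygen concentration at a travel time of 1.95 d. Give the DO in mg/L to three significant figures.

k_1 L₀/(k_2−k_1) = 0.249×39.8/(1.94−0.249) = 9.910/1.691 = 5.861 mg/L.
e^(−k_1 t) = e^(−0.249×1.950) = 0.6154; e^(−k_2 t) = e^(−1.94×1.950) = 0.02275.
D = 5.861 × (0.6154 − 0.02275) + 0.208 × 0.02275 = 3.473 + 0.004733 = 3.478 mg/L.
DO = C_s − D = 9.50 − 3.478 = 6.022 mg/L.

DO ≈ 6.02 mg/L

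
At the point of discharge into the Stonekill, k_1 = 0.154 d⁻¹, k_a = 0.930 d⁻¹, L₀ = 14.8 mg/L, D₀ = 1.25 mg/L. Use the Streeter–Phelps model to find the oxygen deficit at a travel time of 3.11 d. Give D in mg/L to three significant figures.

D ≈ 1.73 mg/L

k_1 L₀/(k_a−k_1) = 0.154×14.8/(0.930−0.154) = 2.279/0.7760 = 2.937 mg/L.
e^(−k_1 t) = e^(−0.154×3.110) = 0.6194; e^(−k_a t) = e^(−0.930×3.110) = 0.05545.
D = 2.937 × (0.6194 − 0.05545) + 1.25 × 0.05545 = 1.657 + 0.06931 = 1.726 mg/L.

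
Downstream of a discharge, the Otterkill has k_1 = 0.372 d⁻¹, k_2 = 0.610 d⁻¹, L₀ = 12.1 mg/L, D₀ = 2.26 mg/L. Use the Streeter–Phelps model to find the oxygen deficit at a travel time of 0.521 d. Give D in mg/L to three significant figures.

D ≈ 3.46 mg/L

k_1 L₀/(k_2−k_1) = 0.372×12.1/(0.610−0.372) = 4.501/0.2380 = 18.91 mg/L.
e^(−k_1 t) = e^(−0.372×0.5210) = 0.8238; e^(−k_2 t) = e^(−0.610×0.5210) = 0.7277.
D = 18.91 × (0.8238 − 0.7277) + 2.26 × 0.7277 = 1.817 + 1.645 = 3.462 mg/L.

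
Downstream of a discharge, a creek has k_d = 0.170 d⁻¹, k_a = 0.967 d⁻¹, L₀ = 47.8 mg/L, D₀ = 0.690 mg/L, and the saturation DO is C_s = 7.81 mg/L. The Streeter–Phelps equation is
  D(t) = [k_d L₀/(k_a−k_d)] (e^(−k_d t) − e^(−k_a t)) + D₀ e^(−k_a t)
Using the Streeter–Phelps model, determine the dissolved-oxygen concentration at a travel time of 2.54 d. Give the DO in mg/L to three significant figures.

k_d L₀/(k_a−k_d) = 0.170×47.8/(0.967−0.170) = 8.126/0.7970 = 10.20 mg/L.
e^(−k_d t) = e^(−0.170×2.540) = 0.6493; e^(−k_a t) = e^(−0.967×2.540) = 0.08576.
D = 10.20 × (0.6493 − 0.08576) + 0.690 × 0.08576 = 5.746 + 0.05918 = 5.805 mg/L.
DO = C_s − D = 7.81 − 5.805 = 2.005 mg/L.

DO ≈ 2.00 mg/L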